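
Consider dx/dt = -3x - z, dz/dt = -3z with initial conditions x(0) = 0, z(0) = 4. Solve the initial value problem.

x(t) = -4te^(-3t), z(t) = 4e^(-3t)

Coefficient matrix A = [[-3, -1], [0, -3]].
Characteristic polynomial det(A - λI) = λ^2 + 6λ + 9 = 0.
Single eigenvalue λ = -3 with algebraic multiplicity 2.
Eigenvector v = (-1,0); generalized eigenvector w with (A-λI)w=v is (3,1).
General solution: e^(-3t)[K_1·v + K_2·(t·v + w)].
Applying x(0)=0, z(0)=4 gives K_1=12, K_2=4.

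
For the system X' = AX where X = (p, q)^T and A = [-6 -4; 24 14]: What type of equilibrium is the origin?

unstable node

A = [[-6,-4],[24,14]]; det(A-λI) = λ^2 - 8λ + 12.
λ = 6, 2: both positive.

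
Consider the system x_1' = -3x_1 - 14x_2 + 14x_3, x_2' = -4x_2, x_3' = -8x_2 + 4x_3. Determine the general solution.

Coefficient matrix A = [[-3, -14, 14], [0, -4, 0], [0, -8, 4]].
det(A - λI) = 0 gives eigenvalues λ = -4, -3, 4.
For λ=-4: eigenvector (0,1,1).
For λ=-3: eigenvector (1,0,0).
For λ=4: eigenvector (2,0,1).
General solution: K_1e^(-4t)(0,1,1) + K_2e^(-3t)(1,0,0) + K_3e^(4t)(2,0,1).

x_1(t) = K_2e^(-3t) + 2K_3e^(4t), x_2(t) = K_1e^(-4t), x_3(t) = K_1e^(-4t) + K_3e^(4t)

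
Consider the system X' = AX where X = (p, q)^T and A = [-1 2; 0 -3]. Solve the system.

Coefficient matrix A = [[-1, 2], [0, -3]].
Characteristic polynomial det(A - λI) = λ^2 + 4λ + 3 = 0.
Eigenvalues λ = -3, -1.
For λ=-3: (A-λI) row 1 is [2, 2], so an eigenvector is (1, -1).
For λ=-1: (A-λI) row 1 is [0, 2], so an eigenvector is (1, 0).
General solution: c_1e^(-3t)(1,-1) + c_2e^(-t)(1,0).

p(t) = c_1e^(-3t) + c_2e^(-t), q(t) = -c_1e^(-3t)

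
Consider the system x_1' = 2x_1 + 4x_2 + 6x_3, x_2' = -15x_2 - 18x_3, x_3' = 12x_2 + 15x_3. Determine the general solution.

Coefficient matrix A = [[2, 4, 6], [0, -15, -18], [0, 12, 15]].
det(A - λI) = 0 gives eigenvalues λ = 2, -3, 3.
For λ=2: eigenvector (1,0,0).
For λ=-3: eigenvector (0,3,-2).
For λ=3: eigenvector (2,-1,1).
General solution: K_1e^(2t)(1,0,0) + K_2e^(-3t)(0,3,-2) + K_3e^(3t)(2,-1,1).

x_1(t) = K_1e^(2t) + 2K_3e^(3t), x_2(t) = 3K_2e^(-3t) - K_3e^(3t), x_3(t) = -2K_2e^(-3t) + K_3e^(3t)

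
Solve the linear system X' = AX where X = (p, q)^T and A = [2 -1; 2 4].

Coefficient matrix A = [[2, -1], [2, 4]].
Characteristic polynomial det(A - λI) = λ^2 - 6λ + 10 = 0.
Eigenvalues λ = 3 ± i (complex conjugate pair).
For λ=3+i: an eigenvector is (0,-1) - i(1,-1) = (0 - i, -1 + i).
A real fundamental pair from Re and Im of e^((3+i)t)v: X_1 = e^(3t)(cos(t)·(0,-1) + sin(t)·(1,-1)), X_2 = e^(3t)(sin(t)·(0,-1) - cos(t)·(1,-1)).
General solution: c_1X_1 + c_2X_2.

p(t) = c_1e^(3t)sin(t) - c_2e^(3t)cos(t), q(t) = -c_1e^(3t)sin(t) - c_1e^(3t)cos(t) - c_2e^(3t)sin(t) + c_2e^(3t)cos(t)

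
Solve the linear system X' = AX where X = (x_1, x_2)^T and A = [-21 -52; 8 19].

x_1(t) = 3C_1e^(-t)sin(4t) + 2C_1e^(-t)cos(4t) + 2C_2e^(-t)sin(4t) - 3C_2e^(-t)cos(4t), x_2(t) = -C_1e^(-t)sin(4t) - C_1e^(-t)cos(4t) - C_2e^(-t)sin(4t) + C_2e^(-t)cos(4t)

Coefficient matrix A = [[-21, -52], [8, 19]].
Characteristic polynomial det(A - λI) = λ^2 + 2λ + 17 = 0.
Eigenvalues λ = -1 ± 4i (complex conjugate pair).
For λ=-1+4i: an eigenvector is (2,-1) - i(3,-1) = (2 - 3i, -1 + i).
A real fundamental pair from Re and Im of e^((-1+4i)t)v: X_1 = e^(-t)(cos(4t)·(2,-1) + sin(4t)·(3,-1)), X_2 = e^(-t)(sin(4t)·(2,-1) - cos(4t)·(3,-1)).
General solution: C_1X_1 + C_2X_2.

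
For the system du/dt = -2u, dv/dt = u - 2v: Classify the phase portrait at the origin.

A = [[-2,0],[1,-2]]; det(A-λI) = λ^2 + 4λ + 4.
repeated λ = -2 with a single eigenvector.

stable improper node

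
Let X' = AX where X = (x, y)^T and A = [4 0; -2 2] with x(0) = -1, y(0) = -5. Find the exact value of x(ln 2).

-16

A = [[4,0],[-2,2]]; eigenvalues λ = 4, 2.
Eigenvectors: (-1,1) for λ=4, (0,-1) for λ=2.
From the initial condition, c_1 = 1, c_2 = 6.
x(ln 2) = (1)(2^4)(-1) + (6)(2^2)(0) = -16.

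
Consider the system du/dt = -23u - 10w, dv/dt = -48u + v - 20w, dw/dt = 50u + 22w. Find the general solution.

u(t) = c_1e^(-3t) - 2c_3e^(2t), v(t) = 2c_1e^(-3t) + c_2e^(t) - 4c_3e^(2t), w(t) = -2c_1e^(-3t) + 5c_3e^(2t)

Coefficient matrix A = [[-23, 0, -10], [-48, 1, -20], [50, 0, 22]].
det(A - λI) = 0 gives eigenvalues λ = -3, 1, 2.
For λ=-3: eigenvector (1,2,-2).
For λ=1: eigenvector (0,1,0).
For λ=2: eigenvector (-2,-4,5).
General solution: c_1e^(-3t)(1,2,-2) + c_2e^(t)(0,1,0) + c_3e^(2t)(-2,-4,5).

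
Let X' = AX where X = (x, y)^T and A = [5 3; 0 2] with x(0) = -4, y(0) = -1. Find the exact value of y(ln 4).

-16

A = [[5,3],[0,2]]; eigenvalues λ = 5, 2.
Eigenvectors: (-1,0) for λ=5, (-1,1) for λ=2.
From the initial condition, c_1 = 5, c_2 = -1.
y(ln 4) = (5)(4^5)(0) + (-1)(4^2)(1) = -16.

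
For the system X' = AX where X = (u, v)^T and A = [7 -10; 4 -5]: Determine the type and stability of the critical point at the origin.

A = [[7,-10],[4,-5]]; det(A-λI) = λ^2 - 2λ + 5.
λ = 1 ± 2i: positive real part.

unstable spiral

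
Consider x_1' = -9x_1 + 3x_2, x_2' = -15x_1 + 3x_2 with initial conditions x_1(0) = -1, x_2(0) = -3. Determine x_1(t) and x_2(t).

Coefficient matrix A = [[-9, 3], [-15, 3]].
Characteristic polynomial det(A - λI) = λ^2 + 6λ + 18 = 0.
Eigenvalues λ = -3 ± 3i (complex conjugate pair).
For λ=-3+3i: an eigenvector is (0,-1) - i(-1,-2) = (0 + i, -1 + 2i).
A real fundamental pair from Re and Im of e^((-3+3i)t)v: X_1 = e^(-3t)(cos(3t)·(0,-1) + sin(3t)·(-1,-2)), X_2 = e^(-3t)(sin(3t)·(0,-1) - cos(3t)·(-1,-2)).
General solution: C_1X_1 + C_2X_2.
Applying x_1(0)=-1, x_2(0)=-3 gives C_1=1, C_2=-1.

x_1(t) = -e^(-3t)sin(3t) - e^(-3t)cos(3t), x_2(t) = -e^(-3t)sin(3t) - 3e^(-3t)cos(3t)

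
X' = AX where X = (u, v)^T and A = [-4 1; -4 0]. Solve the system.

Coefficient matrix A = [[-4, 1], [-4, 0]].
Characteristic polynomial det(A - λI) = λ^2 + 4λ + 4 = 0.
Single eigenvalue λ = -2 with algebraic multiplicity 2.
Eigenvector v = (1,2); generalized eigenvector w with (A-λI)w=v is (1,3).
General solution: e^(-2t)[C_1·v + C_2·(t·v + w)].

u(t) = C_1e^(-2t) + C_2te^(-2t) + C_2e^(-2t), v(t) = 2C_1e^(-2t) + 2C_2te^(-2t) + 3C_2e^(-2t)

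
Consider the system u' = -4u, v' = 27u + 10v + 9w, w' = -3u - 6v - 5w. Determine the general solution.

Coefficient matrix A = [[-4, 0, 0], [27, 10, 9], [-3, -6, -5]].
det(A - λI) = 0 gives eigenvalues λ = -4, 4, 1.
For λ=-4: eigenvector (1,0,-3).
For λ=4: eigenvector (0,3,-2).
For λ=1: eigenvector (0,-1,1).
General solution: c_1e^(-4t)(1,0,-3) + c_2e^(4t)(0,3,-2) + c_3e^(t)(0,-1,1).

u(t) = c_1e^(-4t), v(t) = 3c_2e^(4t) - c_3e^(t), w(t) = -3c_1e^(-4t) - 2c_2e^(4t) + c_3e^(t)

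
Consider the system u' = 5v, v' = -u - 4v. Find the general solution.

Coefficient matrix A = [[0, 5], [-1, -4]].
Characteristic polynomial det(A - λI) = λ^2 + 4λ + 5 = 0.
Eigenvalues λ = -2 ± i (complex conjugate pair).
For λ=-2+i: an eigenvector is (-1,0) - i(-2,1) = (-1 + 2i, 0 - i).
A real fundamental pair from Re and Im of e^((-2+i)t)v: X_1 = e^(-2t)(cos(t)·(-1,0) + sin(t)·(-2,1)), X_2 = e^(-2t)(sin(t)·(-1,0) - cos(t)·(-2,1)).
General solution: C_1X_1 + C_2X_2.

u(t) = -2C_1e^(-2t)sin(t) - C_1e^(-2t)cos(t) - C_2e^(-2t)sin(t) + 2C_2e^(-2t)cos(t), v(t) = C_1e^(-2t)sin(t) - C_2e^(-2t)cos(t)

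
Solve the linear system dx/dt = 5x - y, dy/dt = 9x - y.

x(t) = -C_1e^(2t) - C_2te^(2t) - C_2e^(2t), y(t) = -3C_1e^(2t) - 3C_2te^(2t) - 2C_2e^(2t)

Coefficient matrix A = [[5, -1], [9, -1]].
Characteristic polynomial det(A - λI) = λ^2 - 4λ + 4 = 0.
Single eigenvalue λ = 2 with algebraic multiplicity 2.
Eigenvector v = (-1,-3); generalized eigenvector w with (A-λI)w=v is (-1,-2).
General solution: e^(2t)[C_1·v + C_2·(t·v + w)].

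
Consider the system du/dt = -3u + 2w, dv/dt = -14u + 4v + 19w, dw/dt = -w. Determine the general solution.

u(t) = K_2e^(-3t) + K_3e^(-t), v(t) = K_1e^(4t) + 2K_2e^(-3t) - K_3e^(-t), w(t) = K_3e^(-t)

Coefficient matrix A = [[-3, 0, 2], [-14, 4, 19], [0, 0, -1]].
det(A - λI) = 0 gives eigenvalues λ = 4, -3, -1.
For λ=4: eigenvector (0,1,0).
For λ=-3: eigenvector (1,2,0).
For λ=-1: eigenvector (1,-1,1).
General solution: K_1e^(4t)(0,1,0) + K_2e^(-3t)(1,2,0) + K_3e^(-t)(1,-1,1).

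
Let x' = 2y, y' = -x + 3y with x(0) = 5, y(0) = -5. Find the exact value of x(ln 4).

-160

A = [[0,2],[-1,3]]; eigenvalues λ = 1, 2.
Eigenvectors: (-2,-1) for λ=1, (-1,-1) for λ=2.
From the initial condition, c_1 = -10, c_2 = 15.
x(ln 4) = (-10)(4^1)(-2) + (15)(4^2)(-1) = -160.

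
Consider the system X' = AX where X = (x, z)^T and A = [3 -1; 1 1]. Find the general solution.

Coefficient matrix A = [[3, -1], [1, 1]].
Characteristic polynomial det(A - λI) = λ^2 - 4λ + 4 = 0.
Single eigenvalue λ = 2 with algebraic multiplicity 2.
Eigenvector v = (-1,-1); generalized eigenvector w with (A-λI)w=v is (0,1).
General solution: e^(2t)[K_1·v + K_2·(t·v + w)].

x(t) = -K_1e^(2t) - K_2te^(2t), z(t) = -K_1e^(2t) - K_2te^(2t) + K_2e^(2t)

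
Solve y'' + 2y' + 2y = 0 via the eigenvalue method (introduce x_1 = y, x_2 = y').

y(t) = K_1e^(-t)cos(t) + K_2e^(-t)sin(t)

Let x_1 = y, x_2 = y'. Then x_1' = x_2 and x_2' = -2x_1 - 2x_2.
A = [[0,1],[-2,-2]]; det(A-λI) = λ^2 + 2λ + 2.
Eigenvalues λ = -1 ± i.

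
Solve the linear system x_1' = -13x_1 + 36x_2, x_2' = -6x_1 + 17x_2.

Coefficient matrix A = [[-13, 36], [-6, 17]].
Characteristic polynomial det(A - λI) = λ^2 - 4λ - 5 = 0.
Eigenvalues λ = 5, -1.
For λ=5: (A-λI) row 1 is [-18, 36], so an eigenvector is (2, 1).
For λ=-1: (A-λI) row 1 is [-12, 36], so an eigenvector is (3, 1).
General solution: K_1e^(5t)(2,1) + K_2e^(-t)(3,1).

x_1(t) = 2K_1e^(5t) + 3K_2e^(-t), x_2(t) = K_1e^(5t) + K_2e^(-t)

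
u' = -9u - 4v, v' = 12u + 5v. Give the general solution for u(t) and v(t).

Coefficient matrix A = [[-9, -4], [12, 5]].
Characteristic polynomial det(A - λI) = λ^2 + 4λ + 3 = 0.
Eigenvalues λ = -1, -3.
For λ=-1: (A-λI) row 1 is [-8, -4], so an eigenvector is (1, -2).
For λ=-3: (A-λI) row 1 is [-6, -4], so an eigenvector is (-2, 3).
General solution: C_1e^(-t)(1,-2) + C_2e^(-3t)(-2,3).

u(t) = C_1e^(-t) - 2C_2e^(-3t), v(t) = -2C_1e^(-t) + 3C_2e^(-3t)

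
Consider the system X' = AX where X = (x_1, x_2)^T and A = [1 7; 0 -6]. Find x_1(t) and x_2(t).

Coefficient matrix A = [[1, 7], [0, -6]].
Characteristic polynomial det(A - λI) = λ^2 + 5λ - 6 = 0.
Eigenvalues λ = -6, 1.
For λ=-6: (A-λI) row 1 is [7, 7], so an eigenvector is (-1, 1).
For λ=1: (A-λI) row 1 is [0, 7], so an eigenvector is (1, 0).
General solution: c_1e^(-6t)(-1,1) + c_2e^(t)(1,0).

x_1(t) = -c_1e^(-6t) + c_2e^(t), x_2(t) = c_1e^(-6t)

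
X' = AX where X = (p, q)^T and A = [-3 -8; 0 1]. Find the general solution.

p(t) = -c_1e^(-3t) + 2c_2e^(t), q(t) = -c_2e^(t)

Coefficient matrix A = [[-3, -8], [0, 1]].
Characteristic polynomial det(A - λI) = λ^2 + 2λ - 3 = 0.
Eigenvalues λ = -3, 1.
For λ=-3: (A-λI) row 1 is [0, -8], so an eigenvector is (-1, 0).
For λ=1: (A-λI) row 1 is [-4, -8], so an eigenvector is (2, -1).
General solution: c_1e^(-3t)(-1,0) + c_2e^(t)(2,-1).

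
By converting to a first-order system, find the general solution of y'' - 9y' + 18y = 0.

Let x_1 = y, x_2 = y'. Then x_1' = x_2 and x_2' = -18x_1 + 9x_2.
A = [[0,1],[-18,9]]; det(A-λI) = λ^2 - 9λ + 18.
Eigenvalues λ = 3, 6 with eigenvectors (1,3), (1,6).

y(t) = K_1e^(3t) + K_2e^(6t)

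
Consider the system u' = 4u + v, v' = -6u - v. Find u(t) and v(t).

u(t) = -C_1e^(t) - C_2e^(2t), v(t) = 3C_1e^(t) + 2C_2e^(2t)

Coefficient matrix A = [[4, 1], [-6, -1]].
Characteristic polynomial det(A - λI) = λ^2 - 3λ + 2 = 0.
Eigenvalues λ = 1, 2.
For λ=1: (A-λI) row 1 is [3, 1], so an eigenvector is (-1, 3).
For λ=2: (A-λI) row 1 is [2, 1], so an eigenvector is (-1, 2).
General solution: C_1e^(t)(-1,3) + C_2e^(2t)(-1,2).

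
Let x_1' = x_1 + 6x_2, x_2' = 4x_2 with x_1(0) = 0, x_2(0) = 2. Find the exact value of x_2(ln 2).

A = [[1,6],[0,4]]; eigenvalues λ = 4, 1.
Eigenvectors: (-2,-1) for λ=4, (-1,0) for λ=1.
From the initial condition, c_1 = -2, c_2 = 4.
x_2(ln 2) = (-2)(2^4)(-1) + (4)(2^1)(0) = 32.

32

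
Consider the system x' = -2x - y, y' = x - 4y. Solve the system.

x(t) = -K_1e^(-3t) - K_2te^(-3t), y(t) = -K_1e^(-3t) - K_2te^(-3t) + K_2e^(-3t)

Coefficient matrix A = [[-2, -1], [1, -4]].
Characteristic polynomial det(A - λI) = λ^2 + 6λ + 9 = 0.
Single eigenvalue λ = -3 with algebraic multiplicity 2.
Eigenvector v = (-1,-1); generalized eigenvector w with (A-λI)w=v is (0,1).
General solution: e^(-3t)[K_1·v + K_2·(t·v + w)].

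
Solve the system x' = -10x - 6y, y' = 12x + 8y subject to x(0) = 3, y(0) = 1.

Coefficient matrix A = [[-10, -6], [12, 8]].
Characteristic polynomial det(A - λI) = λ^2 + 2λ - 8 = 0.
Eigenvalues λ = -4, 2.
For λ=-4: (A-λI) row 1 is [-6, -6], so an eigenvector is (1, -1).
For λ=2: (A-λI) row 1 is [-12, -6], so an eigenvector is (1, -2).
General solution: K_1e^(-4t)(1,-1) + K_2e^(2t)(1,-2).
Applying x(0)=3, y(0)=1 gives K_1=7, K_2=-4.

x(t) = -4e^(2t) + 7e^(-4t), y(t) = 8e^(2t) - 7e^(-4t)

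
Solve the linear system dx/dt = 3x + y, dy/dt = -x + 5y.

x(t) = -C_1e^(4t) - C_2te^(4t) + 3C_2e^(4t), y(t) = -C_1e^(4t) - C_2te^(4t) + 2C_2e^(4t)

Coefficient matrix A = [[3, 1], [-1, 5]].
Characteristic polynomial det(A - λI) = λ^2 - 8λ + 16 = 0.
Single eigenvalue λ = 4 with algebraic multiplicity 2.
Eigenvector v = (-1,-1); generalized eigenvector w with (A-λI)w=v is (3,2).
General solution: e^(4t)[C_1·v + C_2·(t·v + w)].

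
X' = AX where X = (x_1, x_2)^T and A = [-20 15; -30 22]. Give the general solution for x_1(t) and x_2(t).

x_1(t) = 2K_1e^(t)sin(3t) - K_1e^(t)cos(3t) - K_2e^(t)sin(3t) - 2K_2e^(t)cos(3t), x_2(t) = 3K_1e^(t)sin(3t) - K_1e^(t)cos(3t) - K_2e^(t)sin(3t) - 3K_2e^(t)cos(3t)

Coefficient matrix A = [[-20, 15], [-30, 22]].
Characteristic polynomial det(A - λI) = λ^2 - 2λ + 10 = 0.
Eigenvalues λ = 1 ± 3i (complex conjugate pair).
For λ=1+3i: an eigenvector is (-1,-1) - i(2,3) = (-1 - 2i, -1 - 3i).
A real fundamental pair from Re and Im of e^((1+3i)t)v: X_1 = e^(t)(cos(3t)·(-1,-1) + sin(3t)·(2,3)), X_2 = e^(t)(sin(3t)·(-1,-1) - cos(3t)·(2,3)).
General solution: K_1X_1 + K_2X_2.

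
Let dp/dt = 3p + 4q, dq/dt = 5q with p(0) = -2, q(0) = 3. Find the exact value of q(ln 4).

A = [[3,4],[0,5]]; eigenvalues λ = 5, 3.
Eigenvectors: (-2,-1) for λ=5, (1,0) for λ=3.
From the initial condition, c_1 = -3, c_2 = -8.
q(ln 4) = (-3)(4^5)(-1) + (-8)(4^3)(0) = 3072.

3072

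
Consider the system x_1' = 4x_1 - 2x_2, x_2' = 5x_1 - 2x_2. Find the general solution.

x_1(t) = C_1e^(t)sin(t) + C_1e^(t)cos(t) + C_2e^(t)sin(t) - C_2e^(t)cos(t), x_2(t) = 2C_1e^(t)sin(t) + C_1e^(t)cos(t) + C_2e^(t)sin(t) - 2C_2e^(t)cos(t)

Coefficient matrix A = [[4, -2], [5, -2]].
Characteristic polynomial det(A - λI) = λ^2 - 2λ + 2 = 0.
Eigenvalues λ = 1 ± i (complex conjugate pair).
For λ=1+i: an eigenvector is (1,1) - i(1,2) = (1 - i, 1 - 2i).
A real fundamental pair from Re and Im of e^((1+i)t)v: X_1 = e^(t)(cos(t)·(1,1) + sin(t)·(1,2)), X_2 = e^(t)(sin(t)·(1,1) - cos(t)·(1,2)).
General solution: C_1X_1 + C_2X_2.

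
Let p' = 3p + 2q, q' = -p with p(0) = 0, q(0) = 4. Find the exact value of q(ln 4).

-32

A = [[3,2],[-1,0]]; eigenvalues λ = 2, 1.
Eigenvectors: (2,-1) for λ=2, (-1,1) for λ=1.
From the initial condition, c_1 = 4, c_2 = 8.
q(ln 4) = (4)(4^2)(-1) + (8)(4^1)(1) = -32.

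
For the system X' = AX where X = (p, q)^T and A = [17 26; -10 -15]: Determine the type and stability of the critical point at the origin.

unstable spiral

A = [[17,26],[-10,-15]]; det(A-λI) = λ^2 - 2λ + 5.
λ = 1 ± 2i: positive real part.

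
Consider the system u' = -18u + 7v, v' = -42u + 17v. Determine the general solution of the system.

Coefficient matrix A = [[-18, 7], [-42, 17]].
Characteristic polynomial det(A - λI) = λ^2 + λ - 12 = 0.
Eigenvalues λ = -4, 3.
For λ=-4: (A-λI) row 1 is [-14, 7], so an eigenvector is (-1, -2).
For λ=3: (A-λI) row 1 is [-21, 7], so an eigenvector is (-1, -3).
General solution: K_1e^(-4t)(-1,-2) + K_2e^(3t)(-1,-3).

u(t) = -K_1e^(-4t) - K_2e^(3t), v(t) = -2K_1e^(-4t) - 3K_2e^(3t)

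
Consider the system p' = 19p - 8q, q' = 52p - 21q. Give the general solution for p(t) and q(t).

p(t) = K_1e^(-t)sin(4t) + K_1e^(-t)cos(4t) + K_2e^(-t)sin(4t) - K_2e^(-t)cos(4t), q(t) = 3K_1e^(-t)sin(4t) + 2K_1e^(-t)cos(4t) + 2K_2e^(-t)sin(4t) - 3K_2e^(-t)cos(4t)

Coefficient matrix A = [[19, -8], [52, -21]].
Characteristic polynomial det(A - λI) = λ^2 + 2λ + 17 = 0.
Eigenvalues λ = -1 ± 4i (complex conjugate pair).
For λ=-1+4i: an eigenvector is (1,2) - i(1,3) = (1 - i, 2 - 3i).
A real fundamental pair from Re and Im of e^((-1+4i)t)v: X_1 = e^(-t)(cos(4t)·(1,2) + sin(4t)·(1,3)), X_2 = e^(-t)(sin(4t)·(1,2) - cos(4t)·(1,3)).
General solution: K_1X_1 + K_2X_2.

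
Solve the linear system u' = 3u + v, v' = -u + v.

Coefficient matrix A = [[3, 1], [-1, 1]].
Characteristic polynomial det(A - λI) = λ^2 - 4λ + 4 = 0.
Single eigenvalue λ = 2 with algebraic multiplicity 2.
Eigenvector v = (-1,1); generalized eigenvector w with (A-λI)w=v is (1,-2).
General solution: e^(2t)[K_1·v + K_2·(t·v + w)].

u(t) = -K_1e^(2t) - K_2te^(2t) + K_2e^(2t), v(t) = K_1e^(2t) + K_2te^(2t) - 2K_2e^(2t)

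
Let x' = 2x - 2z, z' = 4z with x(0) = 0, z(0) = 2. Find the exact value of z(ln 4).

512

A = [[2,-2],[0,4]]; eigenvalues λ = 2, 4.
Eigenvectors: (1,0) for λ=2, (-1,1) for λ=4.
From the initial condition, c_1 = 2, c_2 = 2.
z(ln 4) = (2)(4^2)(0) + (2)(4^4)(1) = 512.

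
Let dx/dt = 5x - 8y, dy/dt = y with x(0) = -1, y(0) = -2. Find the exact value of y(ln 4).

A = [[5,-8],[0,1]]; eigenvalues λ = 1, 5.
Eigenvectors: (-2,-1) for λ=1, (1,0) for λ=5.
From the initial condition, c_1 = 2, c_2 = 3.
y(ln 4) = (2)(4^1)(-1) + (3)(4^5)(0) = -8.

-8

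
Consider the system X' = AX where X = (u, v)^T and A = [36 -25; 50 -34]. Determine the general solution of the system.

u(t) = K_1e^(t)sin(5t) - 2K_1e^(t)cos(5t) - 2K_2e^(t)sin(5t) - K_2e^(t)cos(5t), v(t) = K_1e^(t)sin(5t) - 3K_1e^(t)cos(5t) - 3K_2e^(t)sin(5t) - K_2e^(t)cos(5t)

Coefficient matrix A = [[36, -25], [50, -34]].
Characteristic polynomial det(A - λI) = λ^2 - 2λ + 26 = 0.
Eigenvalues λ = 1 ± 5i (complex conjugate pair).
For λ=1+5i: an eigenvector is (-2,-3) - i(1,1) = (-2 - i, -3 - i).
A real fundamental pair from Re and Im of e^((1+5i)t)v: X_1 = e^(t)(cos(5t)·(-2,-3) + sin(5t)·(1,1)), X_2 = e^(t)(sin(5t)·(-2,-3) - cos(5t)·(1,1)).
General solution: K_1X_1 + K_2X_2.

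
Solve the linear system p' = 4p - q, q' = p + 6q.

Coefficient matrix A = [[4, -1], [1, 6]].
Characteristic polynomial det(A - λI) = λ^2 - 10λ + 25 = 0.
Single eigenvalue λ = 5 with algebraic multiplicity 2.
Eigenvector v = (1,-1); generalized eigenvector w with (A-λI)w=v is (-3,2).
General solution: e^(5t)[K_1·v + K_2·(t·v + w)].

p(t) = K_1e^(5t) + K_2te^(5t) - 3K_2e^(5t), q(t) = -K_1e^(5t) - K_2te^(5t) + 2K_2e^(5t)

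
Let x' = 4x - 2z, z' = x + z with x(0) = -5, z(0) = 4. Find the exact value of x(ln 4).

A = [[4,-2],[1,1]]; eigenvalues λ = 3, 2.
Eigenvectors: (-2,-1) for λ=3, (-1,-1) for λ=2.
From the initial condition, c_1 = 9, c_2 = -13.
x(ln 4) = (9)(4^3)(-2) + (-13)(4^2)(-1) = -944.

-944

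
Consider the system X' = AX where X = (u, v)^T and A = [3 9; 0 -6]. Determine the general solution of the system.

u(t) = -c_1e^(-6t) + c_2e^(3t), v(t) = c_1e^(-6t)

Coefficient matrix A = [[3, 9], [0, -6]].
Characteristic polynomial det(A - λI) = λ^2 + 3λ - 18 = 0.
Eigenvalues λ = -6, 3.
For λ=-6: (A-λI) row 1 is [9, 9], so an eigenvector is (-1, 1).
For λ=3: (A-λI) row 1 is [0, 9], so an eigenvector is (1, 0).
General solution: c_1e^(-6t)(-1,1) + c_2e^(3t)(1,0).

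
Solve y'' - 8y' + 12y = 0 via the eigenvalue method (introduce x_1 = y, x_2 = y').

y(t) = C_1e^(2t) + C_2e^(6t)

Let x_1 = y, x_2 = y'. Then x_1' = x_2 and x_2' = -12x_1 + 8x_2.
A = [[0,1],[-12,8]]; det(A-λI) = λ^2 - 8λ + 12.
Eigenvalues λ = 2, 6 with eigenvectors (1,2), (1,6).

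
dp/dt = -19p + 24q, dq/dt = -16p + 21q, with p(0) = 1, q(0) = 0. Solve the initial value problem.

p(t) = -2e^(5t) + 3e^(-3t), q(t) = -2e^(5t) + 2e^(-3t)

Coefficient matrix A = [[-19, 24], [-16, 21]].
Characteristic polynomial det(A - λI) = λ^2 - 2λ - 15 = 0.
Eigenvalues λ = 5, -3.
For λ=5: (A-λI) row 1 is [-24, 24], so an eigenvector is (1, 1).
For λ=-3: (A-λI) row 1 is [-16, 24], so an eigenvector is (3, 2).
General solution: c_1e^(5t)(1,1) + c_2e^(-3t)(3,2).
Applying p(0)=1, q(0)=0 gives c_1=-2, c_2=1.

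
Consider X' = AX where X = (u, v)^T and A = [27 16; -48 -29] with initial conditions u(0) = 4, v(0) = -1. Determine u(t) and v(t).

Coefficient matrix A = [[27, 16], [-48, -29]].
Characteristic polynomial det(A - λI) = λ^2 + 2λ - 15 = 0.
Eigenvalues λ = -5, 3.
For λ=-5: (A-λI) row 1 is [32, 16], so an eigenvector is (1, -2).
For λ=3: (A-λI) row 1 is [24, 16], so an eigenvector is (2, -3).
General solution: C_1e^(-5t)(1,-2) + C_2e^(3t)(2,-3).
Applying u(0)=4, v(0)=-1 gives C_1=-10, C_2=7.

u(t) = 14e^(3t) - 10e^(-5t), v(t) = -21e^(3t) + 20e^(-5t)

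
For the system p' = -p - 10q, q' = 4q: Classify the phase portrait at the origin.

saddle

A = [[-1,-10],[0,4]]; det(A-λI) = λ^2 - 3λ - 4.
λ = -1, 4: opposite signs.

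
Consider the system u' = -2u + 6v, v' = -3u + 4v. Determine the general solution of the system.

Coefficient matrix A = [[-2, 6], [-3, 4]].
Characteristic polynomial det(A - λI) = λ^2 - 2λ + 10 = 0.
Eigenvalues λ = 1 ± 3i (complex conjugate pair).
For λ=1+3i: an eigenvector is (-1,0) - i(1,1) = (-1 - i, 0 - i).
A real fundamental pair from Re and Im of e^((1+3i)t)v: X_1 = e^(t)(cos(3t)·(-1,0) + sin(3t)·(1,1)), X_2 = e^(t)(sin(3t)·(-1,0) - cos(3t)·(1,1)).
General solution: c_1X_1 + c_2X_2.

u(t) = c_1e^(t)sin(3t) - c_1e^(t)cos(3t) - c_2e^(t)sin(3t) - c_2e^(t)cos(3t), v(t) = c_1e^(t)sin(3t) - c_2e^(t)cos(3t)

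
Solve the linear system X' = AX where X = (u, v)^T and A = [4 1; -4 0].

Coefficient matrix A = [[4, 1], [-4, 0]].
Characteristic polynomial det(A - λI) = λ^2 - 4λ + 4 = 0.
Single eigenvalue λ = 2 with algebraic multiplicity 2.
Eigenvector v = (-1,2); generalized eigenvector w with (A-λI)w=v is (-2,3).
General solution: e^(2t)[c_1·v + c_2·(t·v + w)].

u(t) = -c_1e^(2t) - c_2te^(2t) - 2c_2e^(2t), v(t) = 2c_1e^(2t) + 2c_2te^(2t) + 3c_2e^(2t)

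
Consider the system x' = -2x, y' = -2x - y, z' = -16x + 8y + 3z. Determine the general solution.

Coefficient matrix A = [[-2, 0, 0], [-2, -1, 0], [-16, 8, 3]].
det(A - λI) = 0 gives eigenvalues λ = -1, 3, -2.
For λ=-1: eigenvector (0,-1,2).
For λ=3: eigenvector (0,0,1).
For λ=-2: eigenvector (1,2,0).
General solution: c_1e^(-t)(0,-1,2) + c_2e^(3t)(0,0,1) + c_3e^(-2t)(1,2,0).

x(t) = c_3e^(-2t), y(t) = -c_1e^(-t) + 2c_3e^(-2t), z(t) = 2c_1e^(-t) + c_2e^(3t)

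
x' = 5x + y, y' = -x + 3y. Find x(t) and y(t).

Coefficient matrix A = [[5, 1], [-1, 3]].
Characteristic polynomial det(A - λI) = λ^2 - 8λ + 16 = 0.
Single eigenvalue λ = 4 with algebraic multiplicity 2.
Eigenvector v = (-1,1); generalized eigenvector w with (A-λI)w=v is (-1,0).
General solution: e^(4t)[C_1·v + C_2·(t·v + w)].

x(t) = -C_1e^(4t) - C_2te^(4t) - C_2e^(4t), y(t) = C_1e^(4t) + C_2te^(4t)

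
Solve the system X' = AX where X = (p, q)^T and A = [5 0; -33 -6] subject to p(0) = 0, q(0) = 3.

Coefficient matrix A = [[5, 0], [-33, -6]].
Characteristic polynomial det(A - λI) = λ^2 + λ - 30 = 0.
Eigenvalues λ = -6, 5.
For λ=-6: (A-λI) row 1 is [11, 0], so an eigenvector is (0, 1).
For λ=5: (A-λI) row 2 is [-33, -11], so an eigenvector is (-1, 3).
General solution: C_1e^(-6t)(0,1) + C_2e^(5t)(-1,3).
Applying p(0)=0, q(0)=3 gives C_1=3, C_2=0.

p(t) = 0, q(t) = 3e^(-6t)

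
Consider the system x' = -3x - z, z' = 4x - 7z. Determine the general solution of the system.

Coefficient matrix A = [[-3, -1], [4, -7]].
Characteristic polynomial det(A - λI) = λ^2 + 10λ + 25 = 0.
Single eigenvalue λ = -5 with algebraic multiplicity 2.
Eigenvector v = (1,2); generalized eigenvector w with (A-λI)w=v is (-1,-3).
General solution: e^(-5t)[K_1·v + K_2·(t·v + w)].

x(t) = K_1e^(-5t) + K_2te^(-5t) - K_2e^(-5t), z(t) = 2K_1e^(-5t) + 2K_2te^(-5t) - 3K_2e^(-5t)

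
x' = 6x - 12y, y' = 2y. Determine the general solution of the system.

Coefficient matrix A = [[6, -12], [0, 2]].
Characteristic polynomial det(A - λI) = λ^2 - 8λ + 12 = 0.
Eigenvalues λ = 6, 2.
For λ=6: (A-λI) row 1 is [0, -12], so an eigenvector is (-1, 0).
For λ=2: (A-λI) row 1 is [4, -12], so an eigenvector is (3, 1).
General solution: C_1e^(6t)(-1,0) + C_2e^(2t)(3,1).

x(t) = -C_1e^(6t) + 3C_2e^(2t), y(t) = C_2e^(2t)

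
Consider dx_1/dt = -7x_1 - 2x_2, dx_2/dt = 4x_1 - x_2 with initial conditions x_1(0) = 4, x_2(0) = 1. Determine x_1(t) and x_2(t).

Coefficient matrix A = [[-7, -2], [4, -1]].
Characteristic polynomial det(A - λI) = λ^2 + 8λ + 15 = 0.
Eigenvalues λ = -3, -5.
For λ=-3: (A-λI) row 1 is [-4, -2], so an eigenvector is (-1, 2).
For λ=-5: (A-λI) row 1 is [-2, -2], so an eigenvector is (-1, 1).
General solution: K_1e^(-3t)(-1,2) + K_2e^(-5t)(-1,1).
Applying x_1(0)=4, x_2(0)=1 gives K_1=5, K_2=-9.

x_1(t) = -5e^(-3t) + 9e^(-5t), x_2(t) = 10e^(-3t) - 9e^(-5t)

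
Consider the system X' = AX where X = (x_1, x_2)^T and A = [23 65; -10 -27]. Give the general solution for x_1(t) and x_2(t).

x_1(t) = 2c_1e^(-2t)sin(5t) + 3c_1e^(-2t)cos(5t) + 3c_2e^(-2t)sin(5t) - 2c_2e^(-2t)cos(5t), x_2(t) = -c_1e^(-2t)sin(5t) - c_1e^(-2t)cos(5t) - c_2e^(-2t)sin(5t) + c_2e^(-2t)cos(5t)

Coefficient matrix A = [[23, 65], [-10, -27]].
Characteristic polynomial det(A - λI) = λ^2 + 4λ + 29 = 0.
Eigenvalues λ = -2 ± 5i (complex conjugate pair).
For λ=-2+5i: an eigenvector is (3,-1) - i(2,-1) = (3 - 2i, -1 + i).
A real fundamental pair from Re and Im of e^((-2+5i)t)v: X_1 = e^(-2t)(cos(5t)·(3,-1) + sin(5t)·(2,-1)), X_2 = e^(-2t)(sin(5t)·(3,-1) - cos(5t)·(2,-1)).
General solution: c_1X_1 + c_2X_2.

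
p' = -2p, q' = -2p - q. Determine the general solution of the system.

Coefficient matrix A = [[-2, 0], [-2, -1]].
Characteristic polynomial det(A - λI) = λ^2 + 3λ + 2 = 0.
Eigenvalues λ = -1, -2.
For λ=-1: (A-λI) row 1 is [-1, 0], so an eigenvector is (0, -1).
For λ=-2: (A-λI) row 2 is [-2, 1], so an eigenvector is (-1, -2).
General solution: c_1e^(-t)(0,-1) + c_2e^(-2t)(-1,-2).

p(t) = -c_2e^(-2t), q(t) = -c_1e^(-t) - 2c_2e^(-2t)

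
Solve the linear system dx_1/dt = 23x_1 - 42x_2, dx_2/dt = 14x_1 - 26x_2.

Coefficient matrix A = [[23, -42], [14, -26]].
Characteristic polynomial det(A - λI) = λ^2 + 3λ - 10 = 0.
Eigenvalues λ = -5, 2.
For λ=-5: (A-λI) row 1 is [28, -42], so an eigenvector is (3, 2).
For λ=2: (A-λI) row 1 is [21, -42], so an eigenvector is (2, 1).
General solution: C_1e^(-5t)(3,2) + C_2e^(2t)(2,1).

x_1(t) = 3C_1e^(-5t) + 2C_2e^(2t), x_2(t) = 2C_1e^(-5t) + C_2e^(2t)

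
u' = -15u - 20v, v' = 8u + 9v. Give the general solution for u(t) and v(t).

u(t) = 2C_1e^(-3t)sin(4t) + C_1e^(-3t)cos(4t) + C_2e^(-3t)sin(4t) - 2C_2e^(-3t)cos(4t), v(t) = -C_1e^(-3t)sin(4t) - C_1e^(-3t)cos(4t) - C_2e^(-3t)sin(4t) + C_2e^(-3t)cos(4t)

Coefficient matrix A = [[-15, -20], [8, 9]].
Characteristic polynomial det(A - λI) = λ^2 + 6λ + 25 = 0.
Eigenvalues λ = -3 ± 4i (complex conjugate pair).
For λ=-3+4i: an eigenvector is (1,-1) - i(2,-1) = (1 - 2i, -1 + i).
A real fundamental pair from Re and Im of e^((-3+4i)t)v: X_1 = e^(-3t)(cos(4t)·(1,-1) + sin(4t)·(2,-1)), X_2 = e^(-3t)(sin(4t)·(1,-1) - cos(4t)·(2,-1)).
General solution: C_1X_1 + C_2X_2.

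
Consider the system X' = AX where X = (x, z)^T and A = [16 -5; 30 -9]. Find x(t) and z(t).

x(t) = c_1e^(t) - c_2e^(6t), z(t) = 3c_1e^(t) - 2c_2e^(6t)

Coefficient matrix A = [[16, -5], [30, -9]].
Characteristic polynomial det(A - λI) = λ^2 - 7λ + 6 = 0.
Eigenvalues λ = 1, 6.
For λ=1: (A-λI) row 1 is [15, -5], so an eigenvector is (1, 3).
For λ=6: (A-λI) row 1 is [10, -5], so an eigenvector is (-1, -2).
General solution: c_1e^(t)(1,3) + c_2e^(6t)(-1,-2).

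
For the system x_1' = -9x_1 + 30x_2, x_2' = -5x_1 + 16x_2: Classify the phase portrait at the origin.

A = [[-9,30],[-5,16]]; det(A-λI) = λ^2 - 7λ + 6.
λ = 1, 6: both positive.

unstable node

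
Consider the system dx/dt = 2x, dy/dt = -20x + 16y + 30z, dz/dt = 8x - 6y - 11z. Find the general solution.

Coefficient matrix A = [[2, 0, 0], [-20, 16, 30], [8, -6, -11]].
det(A - λI) = 0 gives eigenvalues λ = 1, 4, 2.
For λ=1: eigenvector (0,-2,1).
For λ=4: eigenvector (0,5,-2).
For λ=2: eigenvector (1,10,-4).
General solution: K_1e^(t)(0,-2,1) + K_2e^(4t)(0,5,-2) + K_3e^(2t)(1,10,-4).

x(t) = K_3e^(2t), y(t) = -2K_1e^(t) + 5K_2e^(4t) + 10K_3e^(2t), z(t) = K_1e^(t) - 2K_2e^(4t) - 4K_3e^(2t)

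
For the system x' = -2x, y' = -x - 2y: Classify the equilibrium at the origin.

stable improper node

A = [[-2,0],[-1,-2]]; det(A-λI) = λ^2 + 4λ + 4.
repeated λ = -2 with a single eigenvector.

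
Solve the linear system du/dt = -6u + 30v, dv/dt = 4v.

u(t) = 3K_1e^(4t) + K_2e^(-6t), v(t) = K_1e^(4t)

Coefficient matrix A = [[-6, 30], [0, 4]].
Characteristic polynomial det(A - λI) = λ^2 + 2λ - 24 = 0.
Eigenvalues λ = 4, -6.
For λ=4: (A-λI) row 1 is [-10, 30], so an eigenvector is (3, 1).
For λ=-6: (A-λI) row 1 is [0, 30], so an eigenvector is (1, 0).
General solution: K_1e^(4t)(3,1) + K_2e^(-6t)(1,0).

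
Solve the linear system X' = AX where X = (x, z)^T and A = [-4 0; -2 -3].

Coefficient matrix A = [[-4, 0], [-2, -3]].
Characteristic polynomial det(A - λI) = λ^2 + 7λ + 12 = 0.
Eigenvalues λ = -4, -3.
For λ=-4: (A-λI) row 2 is [-2, 1], so an eigenvector is (1, 2).
For λ=-3: (A-λI) row 1 is [-1, 0], so an eigenvector is (0, 1).
General solution: C_1e^(-4t)(1,2) + C_2e^(-3t)(0,1).

x(t) = C_1e^(-4t), z(t) = 2C_1e^(-4t) + C_2e^(-3t)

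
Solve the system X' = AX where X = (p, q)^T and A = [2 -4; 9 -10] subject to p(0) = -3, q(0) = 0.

Coefficient matrix A = [[2, -4], [9, -10]].
Characteristic polynomial det(A - λI) = λ^2 + 8λ + 16 = 0.
Single eigenvalue λ = -4 with algebraic multiplicity 2.
Eigenvector v = (2,3); generalized eigenvector w with (A-λI)w=v is (-1,-2).
General solution: e^(-4t)[K_1·v + K_2·(t·v + w)].
Applying p(0)=-3, q(0)=0 gives K_1=-6, K_2=-9.

p(t) = -18te^(-4t) - 3e^(-4t), q(t) = -27te^(-4t)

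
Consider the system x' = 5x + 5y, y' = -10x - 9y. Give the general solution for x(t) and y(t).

x(t) = 2K_1e^(-2t)sin(t) + K_1e^(-2t)cos(t) + K_2e^(-2t)sin(t) - 2K_2e^(-2t)cos(t), y(t) = -3K_1e^(-2t)sin(t) - K_1e^(-2t)cos(t) - K_2e^(-2t)sin(t) + 3K_2e^(-2t)cos(t)

Coefficient matrix A = [[5, 5], [-10, -9]].
Characteristic polynomial det(A - λI) = λ^2 + 4λ + 5 = 0.
Eigenvalues λ = -2 ± i (complex conjugate pair).
For λ=-2+i: an eigenvector is (1,-1) - i(2,-3) = (1 - 2i, -1 + 3i).
A real fundamental pair from Re and Im of e^((-2+i)t)v: X_1 = e^(-2t)(cos(t)·(1,-1) + sin(t)·(2,-3)), X_2 = e^(-2t)(sin(t)·(1,-1) - cos(t)·(2,-3)).
General solution: K_1X_1 + K_2X_2.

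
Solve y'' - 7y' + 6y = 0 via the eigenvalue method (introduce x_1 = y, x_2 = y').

Let x_1 = y, x_2 = y'. Then x_1' = x_2 and x_2' = -6x_1 + 7x_2.
A = [[0,1],[-6,7]]; det(A-λI) = λ^2 - 7λ + 6.
Eigenvalues λ = 6, 1 with eigenvectors (1,6), (1,1).

y(t) = K_1e^(6t) + K_2e^(t)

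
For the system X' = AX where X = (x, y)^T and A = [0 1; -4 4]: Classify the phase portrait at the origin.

unstable improper node

A = [[0,1],[-4,4]]; det(A-λI) = λ^2 - 4λ + 4.
repeated λ = 2 with a single eigenvector.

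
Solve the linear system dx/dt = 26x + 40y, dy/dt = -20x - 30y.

x(t) = 3c_1e^(-2t)sin(4t) - c_1e^(-2t)cos(4t) - c_2e^(-2t)sin(4t) - 3c_2e^(-2t)cos(4t), y(t) = -2c_1e^(-2t)sin(4t) + c_1e^(-2t)cos(4t) + c_2e^(-2t)sin(4t) + 2c_2e^(-2t)cos(4t)

Coefficient matrix A = [[26, 40], [-20, -30]].
Characteristic polynomial det(A - λI) = λ^2 + 4λ + 20 = 0.
Eigenvalues λ = -2 ± 4i (complex conjugate pair).
For λ=-2+4i: an eigenvector is (-1,1) - i(3,-2) = (-1 - 3i, 1 + 2i).
A real fundamental pair from Re and Im of e^((-2+4i)t)v: X_1 = e^(-2t)(cos(4t)·(-1,1) + sin(4t)·(3,-2)), X_2 = e^(-2t)(sin(4t)·(-1,1) - cos(4t)·(3,-2)).
General solution: c_1X_1 + c_2X_2.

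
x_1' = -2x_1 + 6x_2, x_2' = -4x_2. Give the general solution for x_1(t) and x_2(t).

Coefficient matrix A = [[-2, 6], [0, -4]].
Characteristic polynomial det(A - λI) = λ^2 + 6λ + 8 = 0.
Eigenvalues λ = -2, -4.
For λ=-2: (A-λI) row 1 is [0, 6], so an eigenvector is (-1, 0).
For λ=-4: (A-λI) row 1 is [2, 6], so an eigenvector is (3, -1).
General solution: C_1e^(-2t)(-1,0) + C_2e^(-4t)(3,-1).

x_1(t) = -C_1e^(-2t) + 3C_2e^(-4t), x_2(t) = -C_2e^(-4t)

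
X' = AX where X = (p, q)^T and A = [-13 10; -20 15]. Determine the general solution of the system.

p(t) = -2C_1e^(t)sin(2t) + C_1e^(t)cos(2t) + C_2e^(t)sin(2t) + 2C_2e^(t)cos(2t), q(t) = -3C_1e^(t)sin(2t) + C_1e^(t)cos(2t) + C_2e^(t)sin(2t) + 3C_2e^(t)cos(2t)

Coefficient matrix A = [[-13, 10], [-20, 15]].
Characteristic polynomial det(A - λI) = λ^2 - 2λ + 5 = 0.
Eigenvalues λ = 1 ± 2i (complex conjugate pair).
For λ=1+2i: an eigenvector is (1,1) - i(-2,-3) = (1 + 2i, 1 + 3i).
A real fundamental pair from Re and Im of e^((1+2i)t)v: X_1 = e^(t)(cos(2t)·(1,1) + sin(2t)·(-2,-3)), X_2 = e^(t)(sin(2t)·(1,1) - cos(2t)·(-2,-3)).
General solution: C_1X_1 + C_2X_2.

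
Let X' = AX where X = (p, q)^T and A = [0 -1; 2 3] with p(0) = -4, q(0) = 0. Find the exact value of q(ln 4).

A = [[0,-1],[2,3]]; eigenvalues λ = 1, 2.
Eigenvectors: (1,-1) for λ=1, (-1,2) for λ=2.
From the initial condition, c_1 = -8, c_2 = -4.
q(ln 4) = (-8)(4^1)(-1) + (-4)(4^2)(2) = -96.

-96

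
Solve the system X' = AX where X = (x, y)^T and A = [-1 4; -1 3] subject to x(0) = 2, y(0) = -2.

x(t) = -12te^(t) + 2e^(t), y(t) = -6te^(t) - 2e^(t)

Coefficient matrix A = [[-1, 4], [-1, 3]].
Characteristic polynomial det(A - λI) = λ^2 - 2λ + 1 = 0.
Single eigenvalue λ = 1 with algebraic multiplicity 2.
Eigenvector v = (2,1); generalized eigenvector w with (A-λI)w=v is (-1,0).
General solution: e^(t)[c_1·v + c_2·(t·v + w)].
Applying x(0)=2, y(0)=-2 gives c_1=-2, c_2=-6.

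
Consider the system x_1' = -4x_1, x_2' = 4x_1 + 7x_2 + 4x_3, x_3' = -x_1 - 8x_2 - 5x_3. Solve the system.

x_1(t) = K_1e^(-4t), x_2(t) = -K_2e^(-t) - K_3e^(3t), x_3(t) = -K_1e^(-4t) + 2K_2e^(-t) + K_3e^(3t)

Coefficient matrix A = [[-4, 0, 0], [4, 7, 4], [-1, -8, -5]].
det(A - λI) = 0 gives eigenvalues λ = -4, -1, 3.
For λ=-4: eigenvector (1,0,-1).
For λ=-1: eigenvector (0,-1,2).
For λ=3: eigenvector (0,-1,1).
General solution: K_1e^(-4t)(1,0,-1) + K_2e^(-t)(0,-1,2) + K_3e^(3t)(0,-1,1).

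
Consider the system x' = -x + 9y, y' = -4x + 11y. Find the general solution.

Coefficient matrix A = [[-1, 9], [-4, 11]].
Characteristic polynomial det(A - λI) = λ^2 - 10λ + 25 = 0.
Single eigenvalue λ = 5 with algebraic multiplicity 2.
Eigenvector v = (3,2); generalized eigenvector w with (A-λI)w=v is (-2,-1).
General solution: e^(5t)[c_1·v + c_2·(t·v + w)].

x(t) = 3c_1e^(5t) + 3c_2te^(5t) - 2c_2e^(5t), y(t) = 2c_1e^(5t) + 2c_2te^(5t) - c_2e^(5t)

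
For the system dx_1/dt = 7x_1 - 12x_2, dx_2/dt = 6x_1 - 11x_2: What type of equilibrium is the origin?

A = [[7,-12],[6,-11]]; det(A-λI) = λ^2 + 4λ - 5.
λ = 1, -5: opposite signs.

saddle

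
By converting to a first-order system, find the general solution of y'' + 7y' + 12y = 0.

Let x_1 = y, x_2 = y'. Then x_1' = x_2 and x_2' = -12x_1 - 7x_2.
A = [[0,1],[-12,-7]]; det(A-λI) = λ^2 + 7λ + 12.
Eigenvalues λ = -4, -3 with eigenvectors (1,-4), (1,-3).

y(t) = c_1e^(-4t) + c_2e^(-3t)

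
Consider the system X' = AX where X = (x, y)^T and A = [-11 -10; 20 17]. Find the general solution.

x(t) = C_1e^(3t)sin(2t) + 2C_1e^(3t)cos(2t) + 2C_2e^(3t)sin(2t) - C_2e^(3t)cos(2t), y(t) = -C_1e^(3t)sin(2t) - 3C_1e^(3t)cos(2t) - 3C_2e^(3t)sin(2t) + C_2e^(3t)cos(2t)

Coefficient matrix A = [[-11, -10], [20, 17]].
Characteristic polynomial det(A - λI) = λ^2 - 6λ + 13 = 0.
Eigenvalues λ = 3 ± 2i (complex conjugate pair).
For λ=3+2i: an eigenvector is (2,-3) - i(1,-1) = (2 - i, -3 + i).
A real fundamental pair from Re and Im of e^((3+2i)t)v: X_1 = e^(3t)(cos(2t)·(2,-3) + sin(2t)·(1,-1)), X_2 = e^(3t)(sin(2t)·(2,-3) - cos(2t)·(1,-1)).
General solution: C_1X_1 + C_2X_2.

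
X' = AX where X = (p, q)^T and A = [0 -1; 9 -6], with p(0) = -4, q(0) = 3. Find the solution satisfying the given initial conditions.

p(t) = -15te^(-3t) - 4e^(-3t), q(t) = -45te^(-3t) + 3e^(-3t)

Coefficient matrix A = [[0, -1], [9, -6]].
Characteristic polynomial det(A - λI) = λ^2 + 6λ + 9 = 0.
Single eigenvalue λ = -3 with algebraic multiplicity 2.
Eigenvector v = (1,3); generalized eigenvector w with (A-λI)w=v is (0,-1).
General solution: e^(-3t)[c_1·v + c_2·(t·v + w)].
Applying p(0)=-4, q(0)=3 gives c_1=-4, c_2=-15.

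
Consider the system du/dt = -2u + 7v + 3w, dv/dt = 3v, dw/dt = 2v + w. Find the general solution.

Coefficient matrix A = [[-2, 7, 3], [0, 3, 0], [0, 2, 1]].
det(A - λI) = 0 gives eigenvalues λ = 1, 3, -2.
For λ=1: eigenvector (1,0,1).
For λ=3: eigenvector (2,1,1).
For λ=-2: eigenvector (1,0,0).
General solution: c_1e^(t)(1,0,1) + c_2e^(3t)(2,1,1) + c_3e^(-2t)(1,0,0).

u(t) = c_1e^(t) + 2c_2e^(3t) + c_3e^(-2t), v(t) = c_2e^(3t), w(t) = c_1e^(t) + c_2e^(3t)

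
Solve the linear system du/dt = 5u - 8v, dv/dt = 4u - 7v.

u(t) = C_1e^(-3t) + 2C_2e^(t), v(t) = C_1e^(-3t) + C_2e^(t)

Coefficient matrix A = [[5, -8], [4, -7]].
Characteristic polynomial det(A - λI) = λ^2 + 2λ - 3 = 0.
Eigenvalues λ = -3, 1.
For λ=-3: (A-λI) row 1 is [8, -8], so an eigenvector is (1, 1).
For λ=1: (A-λI) row 1 is [4, -8], so an eigenvector is (2, 1).
General solution: C_1e^(-3t)(1,1) + C_2e^(t)(2,1).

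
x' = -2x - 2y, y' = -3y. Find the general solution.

x(t) = K_1e^(-2t) - 2K_2e^(-3t), y(t) = -K_2e^(-3t)

Coefficient matrix A = [[-2, -2], [0, -3]].
Characteristic polynomial det(A - λI) = λ^2 + 5λ + 6 = 0.
Eigenvalues λ = -2, -3.
For λ=-2: (A-λI) row 1 is [0, -2], so an eigenvector is (1, 0).
For λ=-3: (A-λI) row 1 is [1, -2], so an eigenvector is (-2, -1).
General solution: K_1e^(-2t)(1,0) + K_2e^(-3t)(-2,-1).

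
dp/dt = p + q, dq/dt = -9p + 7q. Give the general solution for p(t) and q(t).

Coefficient matrix A = [[1, 1], [-9, 7]].
Characteristic polynomial det(A - λI) = λ^2 - 8λ + 16 = 0.
Single eigenvalue λ = 4 with algebraic multiplicity 2.
Eigenvector v = (-1,-3); generalized eigenvector w with (A-λI)w=v is (0,-1).
General solution: e^(4t)[C_1·v + C_2·(t·v + w)].

p(t) = -C_1e^(4t) - C_2te^(4t), q(t) = -3C_1e^(4t) - 3C_2te^(4t) - C_2e^(4t)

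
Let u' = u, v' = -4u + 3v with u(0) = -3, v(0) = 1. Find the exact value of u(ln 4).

A = [[1,0],[-4,3]]; eigenvalues λ = 3, 1.
Eigenvectors: (0,-1) for λ=3, (-1,-2) for λ=1.
From the initial condition, c_1 = -7, c_2 = 3.
u(ln 4) = (-7)(4^3)(0) + (3)(4^1)(-1) = -12.

-12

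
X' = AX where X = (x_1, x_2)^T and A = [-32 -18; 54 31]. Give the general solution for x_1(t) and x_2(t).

Coefficient matrix A = [[-32, -18], [54, 31]].
Characteristic polynomial det(A - λI) = λ^2 + λ - 20 = 0.
Eigenvalues λ = 4, -5.
For λ=4: (A-λI) row 1 is [-36, -18], so an eigenvector is (-1, 2).
For λ=-5: (A-λI) row 1 is [-27, -18], so an eigenvector is (2, -3).
General solution: c_1e^(4t)(-1,2) + c_2e^(-5t)(2,-3).

x_1(t) = -c_1e^(4t) + 2c_2e^(-5t), x_2(t) = 2c_1e^(4t) - 3c_2e^(-5t)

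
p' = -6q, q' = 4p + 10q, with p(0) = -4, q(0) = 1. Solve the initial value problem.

p(t) = 5e^(6t) - 9e^(4t), q(t) = -5e^(6t) + 6e^(4t)

Coefficient matrix A = [[0, -6], [4, 10]].
Characteristic polynomial det(A - λI) = λ^2 - 10λ + 24 = 0.
Eigenvalues λ = 6, 4.
For λ=6: (A-λI) row 1 is [-6, -6], so an eigenvector is (1, -1).
For λ=4: (A-λI) row 1 is [-4, -6], so an eigenvector is (-3, 2).
General solution: K_1e^(6t)(1,-1) + K_2e^(4t)(-3,2).
Applying p(0)=-4, q(0)=1 gives K_1=5, K_2=3.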